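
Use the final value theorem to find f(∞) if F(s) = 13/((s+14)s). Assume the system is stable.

f(∞) = lim_{s→0} sF(s) = lim_{s→0} 13/(s+14) = 13/14

Final answer: 13/14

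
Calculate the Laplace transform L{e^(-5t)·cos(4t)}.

L{e^(at)·cos(ωt)} = (s-a)/((s-a)² + ω²), so L{e^(-5t)·cos(4t)} = (s+5)/((s+5)² + 16)

Final answer: (s+5)/((s+5)² + 16)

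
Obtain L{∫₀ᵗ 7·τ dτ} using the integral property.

L{∫₀ᵗ f(τ)dτ} = F(s)/s with f(t) = 7t. F(s) = 7/s^2, so L{∫₀ᵗ 7·τ dτ} = (7/s^2)/s = 7/s^3. (Check: ∫₀ᵗ 7·τ dτ = 7t^2/2.)

Final answer: 7/s^3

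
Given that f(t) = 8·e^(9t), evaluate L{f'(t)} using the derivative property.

f(0) = 8, F(s) = 8/(s-9). L{f'(t)} = s·F(s) - f(0) = 8s/(s-9) - 8 = (8s - 8(s-9))/(s-9) = 72/(s-9)

Final answer: 72/(s-9)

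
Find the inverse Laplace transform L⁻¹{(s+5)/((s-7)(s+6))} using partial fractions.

Using partial fractions, f(t) = (12e^(7t) + e^(-6t))/13

Final answer: (12e^(7t) + e^(-6t))/13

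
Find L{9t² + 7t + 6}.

L{9t² + 7t + 6} = 9·2/s³ + 7/s² + 6/s = 18/s³ + 7/s² + 6/s

Final answer: 18/s³ + 7/s² + 6/s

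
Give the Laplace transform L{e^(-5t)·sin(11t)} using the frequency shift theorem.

Frequency shift: L{e^(at)f(t)} = F(s-a). L{e^(-5t)·sin(11t)} = 11/((s+5)² + 121)

Final answer: 11/((s+5)² + 121)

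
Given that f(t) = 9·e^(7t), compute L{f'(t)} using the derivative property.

f(0) = 9, F(s) = 9/(s-7). L{f'(t)} = s·F(s) - f(0) = 9s/(s-7) - 9 = (9s - 9(s-7))/(s-7) = 63/(s-7)

Final answer: 63/(s-7)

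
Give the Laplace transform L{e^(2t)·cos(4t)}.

L{e^(at)·cos(ωt)} = (s-a)/((s-a)² + ω²), so L{e^(2t)·cos(4t)} = (s-2)/((s-2)² + 16)

Final answer: (s-2)/((s-2)² + 16)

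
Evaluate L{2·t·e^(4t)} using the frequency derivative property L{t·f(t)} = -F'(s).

L{e^(4t)} = 1/(s-4). By frequency derivative: L{t·e^(4t)} = -d/ds[1/(s-4)] = -(-1)/(s-4)² = 1/(s-4)². Then L{2·t·e^(4t)} = 2·1/(s-4)² = 2/(s-4)²

Final answer: 2/(s-4)²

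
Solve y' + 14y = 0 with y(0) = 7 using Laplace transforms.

L{y'} + 14L{y} = 0. sY - 7 + 14Y = 0. Y(s+14) = 7. Y = 7/(s+14)

Final answer: y(t) = 7e^(-14t)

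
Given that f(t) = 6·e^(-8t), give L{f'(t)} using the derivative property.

f(0) = 6, F(s) = 6/(s+8). L{f'(t)} = s·F(s) - f(0) = 6s/(s+8) - 6 = (6s - 6(s+8))/(s+8) = -48/(s+8)

Final answer: -48/(s+8)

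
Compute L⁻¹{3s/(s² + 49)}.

This is the form c·s/(s² + a²) with a = 7, c = 3. L⁻¹ = 3·cos(7t)

Final answer: 3·cos(7t)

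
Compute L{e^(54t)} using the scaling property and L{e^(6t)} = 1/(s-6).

Using L{f(at)} = (1/a)F(s/a) with a=9 and f(t) = e^(6t): L{e^(54t)} = (1/9) · 1/((s/9)-6) = (1/9) · 9/(s-54) = 1/(s-54)

Final answer: 1/(s-54)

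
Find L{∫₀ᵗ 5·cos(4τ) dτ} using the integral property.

L{∫₀ᵗ f(τ)dτ} = F(s)/s with F(s) = 5s/(s² + 16), so the result is (5s/(s² + 16))/s = 5/(s² + 16)

Final answer: 5/(s² + 16)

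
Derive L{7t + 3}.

L{7t + 3} = 7·L{t} + 3·L{1} = 7/s² + 3/s

Final answer: 7/s² + 3/s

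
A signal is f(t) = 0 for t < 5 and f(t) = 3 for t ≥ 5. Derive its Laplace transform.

f(t) = 3·u(t-5). L{u(t-5)} = e^(-5s)/s, so L{f(t)} = 3·e^(-5s)/s

Final answer: 3·e^(-5s)/s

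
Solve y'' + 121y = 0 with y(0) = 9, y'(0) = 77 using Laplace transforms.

L{y''} + 121L{y} = 0. s²Y - 9s - 77 + 121Y = 0. Y(s² + 121) = 9s + 77. Y = (9s + 77)/(s² + 121). Inverting: y(t) = 9cos(11t) + 7sin(11t)

Final answer: y(t) = 9cos(11t) + 7sin(11t)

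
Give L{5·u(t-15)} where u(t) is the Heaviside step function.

L{u(t-a)} = e^(-as)/s. Here a=15, so L{u(t-15)} = e^(-15s)/s, and L{5·u(t-15)} = 5·e^(-15s)/s

Final answer: 5·e^(-15s)/s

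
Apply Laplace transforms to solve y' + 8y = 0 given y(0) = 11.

L{y'} + 8L{y} = 0. sY - 11 + 8Y = 0. Y(s+8) = 11. Y = 11/(s+8)

Final answer: y(t) = 11e^(-8t)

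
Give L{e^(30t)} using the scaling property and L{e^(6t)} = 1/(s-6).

Using L{f(at)} = (1/a)F(s/a) with a=5 and f(t) = e^(6t): L{e^(30t)} = (1/5) · 1/((s/5)-6) = (1/5) · 5/(s-30) = 1/(s-30)

Final answer: 1/(s-30)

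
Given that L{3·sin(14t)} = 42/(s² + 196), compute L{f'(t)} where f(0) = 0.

L{f'(t)} = s·F(s) - f(0) = s·42/(s² + 196) - 0 = 42s/(s² + 196)

Final answer: 42s/(s² + 196)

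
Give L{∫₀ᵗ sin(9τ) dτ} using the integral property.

L{∫₀ᵗ f(τ)dτ} = F(s)/s with F(s) = 9/(s² + 81), so the result is (9/(s² + 81))/s = 9/(s(s² + 81))

Final answer: 9/(s(s² + 81))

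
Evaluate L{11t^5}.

L{t^n} = n!/s^(n+1). So L{11t^5} = 11·5!/s^6 = 1320/s^6

Final answer: 1320/s^6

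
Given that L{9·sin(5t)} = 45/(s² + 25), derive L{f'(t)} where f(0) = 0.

L{f'(t)} = s·F(s) - f(0) = s·45/(s² + 25) - 0 = 45s/(s² + 25)

Final answer: 45s/(s² + 25)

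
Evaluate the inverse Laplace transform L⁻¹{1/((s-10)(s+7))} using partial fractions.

Decompose: A/(s-10) + B/(s+7). A = 1/17, B = -1/17. f(t) = (e^(10t) - e^(-7t))/17

Final answer: (e^(10t) - e^(-7t))/17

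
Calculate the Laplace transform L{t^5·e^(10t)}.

L{t^n·e^(at)} = n!/(s-a)^(n+1), so L{t^5·e^(10t)} = 120/(s-10)^6

Final answer: 120/(s-10)^6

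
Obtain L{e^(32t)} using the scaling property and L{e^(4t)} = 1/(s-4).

Using L{f(at)} = (1/a)F(s/a) with a=8 and f(t) = e^(4t): L{e^(32t)} = (1/8) · 1/((s/8)-4) = (1/8) · 8/(s-32) = 1/(s-32)

Final answer: 1/(s-32)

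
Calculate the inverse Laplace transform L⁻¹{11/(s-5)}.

L⁻¹{1/(s-a)} = e^(at), so L⁻¹{1/(s-5)} = e^(5t), and L⁻¹{11/(s-5)} = 11·e^(5t)

Final answer: 11·e^(5t)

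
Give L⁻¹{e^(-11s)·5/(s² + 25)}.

L⁻¹{5/(s² + 25)} = sin(5t). By the time shift theorem, L⁻¹{e^(-as)F(s)} = u(t-a)f(t-a) with a=11, so L⁻¹{e^(-11s)·5/(s² + 25)} = u(t-11)·sin(5(t-11))

Final answer: u(t-11)·sin(5(t-11))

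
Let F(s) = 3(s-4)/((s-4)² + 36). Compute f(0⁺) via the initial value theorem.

f(0⁺) = lim_{s→∞} sF(s) = lim_{s→∞} 3s(s-4)/((s-4)² + 36) = 3

Final answer: 3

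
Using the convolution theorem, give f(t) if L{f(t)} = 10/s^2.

10/s^2 = (10/s)·(1/s) = L{10}·L{1}. By convolution, f(t) = 10*1 = ∫₀ᵗ 10·1 dτ = 10·t

Final answer: 10·t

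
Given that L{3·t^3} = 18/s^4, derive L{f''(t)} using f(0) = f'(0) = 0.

L{f''(t)} = s²F(s) - sf(0) - f'(0) = s²·18/s^4 - 0 - 0 = 18/s^2

Final answer: 18/s^2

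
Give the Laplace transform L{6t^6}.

L{6t^6} = 6 · L{t^6} = 6 · 720/s^7 = 4320/s^7

Final answer: 4320/s^7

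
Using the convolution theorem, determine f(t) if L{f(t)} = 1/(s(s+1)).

1/(s(s+1)) = (1/s)·(1/(s+1)) = L{1}·L{e^(-t)}. By convolution, f(t) = 1*e^(-t) = ∫₀ᵗ 1·e^(-τ) dτ = (1 - e^(-t))/1

Final answer: (1 - e^(-t))/1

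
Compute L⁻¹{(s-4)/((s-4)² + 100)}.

Using frequency shift: L⁻¹{(s-a)/((s-a)² + b²)} = e^(at)cos(bt). Here a=4, b=10

Final answer: e^(4t)·cos(10t)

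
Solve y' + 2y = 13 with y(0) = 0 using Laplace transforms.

sY + 2Y = 13/s. Y = 13/(s(s+2)). Partial fractions: Y = 13/2/s - 13/2/(s+2)

Final answer: y(t) = 13/2(1 - e^(-2t))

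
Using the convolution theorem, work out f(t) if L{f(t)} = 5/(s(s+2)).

5/(s(s+2)) = (5/s)·(1/(s+2)) = L{5}·L{e^(-2t)}. By convolution, f(t) = 5*e^(-2t) = ∫₀ᵗ 5·e^(-2τ) dτ = 5·(1 - e^(-2t))/2

Final answer: 5·(1 - e^(-2t))/2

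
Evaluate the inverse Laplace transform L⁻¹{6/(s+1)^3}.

L⁻¹{n!/(s-a)^(n+1)} = t^n·e^(at) with n=2, a=-1. So L⁻¹{2/(s+1)^3} = t^2·e^(-t), and L⁻¹{6/(s+1)^3} = (6/2)·t^2·e^(-t) = 3·t^2·e^(-t)

Final answer: 3·t^2·e^(-t)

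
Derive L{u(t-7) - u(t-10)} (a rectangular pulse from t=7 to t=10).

L{u(t-a)} = e^(-as)/s. L{u(t-7) - u(t-10)} = (e^(-7s) - e^(-10s))/s

Final answer: (e^(-7s) - e^(-10s))/s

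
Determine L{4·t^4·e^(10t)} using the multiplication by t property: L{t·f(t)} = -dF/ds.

Using L{t^n·e^(at)} = n!/(s-a)^(n+1), L{t^4·e^(10t)} = 24/(s-10)^5, so L{4·t^4·e^(10t)} = 4·24/(s-10)^5 = 96/(s-10)^5

Final answer: 96/(s-10)^5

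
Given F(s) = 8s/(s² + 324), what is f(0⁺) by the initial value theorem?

f(0⁺) = lim_{s→∞} s·8s/(s² + 324) = lim_{s→∞} 8s²/(s² + 324) = 8

Final answer: 8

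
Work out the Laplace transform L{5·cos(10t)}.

L{cos(ωt)} = s/(s² + ω²), so L{cos(10t)} = s/(s² + 100). Then L{5·cos(10t)} = 5·s/(s² + 100) = 5s/(s² + 100)

Final answer: 5s/(s² + 100)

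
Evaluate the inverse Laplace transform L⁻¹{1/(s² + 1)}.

L⁻¹{1/(s² + 1)} = sin(t)

Final answer: sin(t)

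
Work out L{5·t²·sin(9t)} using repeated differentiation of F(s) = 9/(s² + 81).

F(s) = 9/(s² + 81). F'(s) = -18s/(s² + 81)². F''(s) = -18(81 - 3s²)/(s² + 81)³ = (54s² - 1458)/(s² + 81)³. So L{t²·sin(9t)} = (-1)² F''(s) = (54s² - 1458)/(s² + 81)³. Then L{5·t²·sin(9t)} = 5·(54s² - 1458)/(s² + 81)³ = (270s² - 7290)/(s² + 81)³

Final answer: (270s² - 7290)/(s² + 81)³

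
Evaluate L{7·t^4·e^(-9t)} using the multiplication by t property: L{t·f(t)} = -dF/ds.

Using L{t^n·e^(at)} = n!/(s-a)^(n+1), L{t^4·e^(-9t)} = 24/(s+9)^5, so L{7·t^4·e^(-9t)} = 7·24/(s+9)^5 = 168/(s+9)^5

Final answer: 168/(s+9)^5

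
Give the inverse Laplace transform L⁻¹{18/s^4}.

L⁻¹{n!/s^(n+1)} = t^n with n=3. So L⁻¹{6/s^4} = t^3, and L⁻¹{18/s^4} = (18/6)·t^3 = 3·t^3

Final answer: 3·t^3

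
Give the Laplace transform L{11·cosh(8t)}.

L{cosh(ωt)} = s/(s² - ω²), so L{cosh(8t)} = s/(s² - 64). Then L{11·cosh(8t)} = 11·s/(s² - 64) = 11s/(s² - 64)

Final answer: 11s/(s² - 64)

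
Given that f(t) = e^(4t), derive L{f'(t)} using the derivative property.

f(0) = 1, F(s) = 1/(s-4). L{f'(t)} = s·F(s) - f(0) = s/(s-4) - 1 = (s - (s-4))/(s-4) = 4/(s-4)

Final answer: 4/(s-4)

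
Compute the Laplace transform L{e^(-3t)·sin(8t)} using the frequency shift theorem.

Frequency shift: L{e^(at)f(t)} = F(s-a). L{e^(-3t)·sin(8t)} = 8/((s+3)² + 64)

Final answer: 8/((s+3)² + 64)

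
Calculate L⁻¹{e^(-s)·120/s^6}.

L⁻¹{120/s^6} = t^5. By the time shift theorem, L⁻¹{e^(-as)F(s)} = u(t-a)f(t-a) with a=1, so L⁻¹{e^(-s)·120/s^6} = u(t-1)·(t-1)^5

Final answer: u(t-1)·(t-1)^5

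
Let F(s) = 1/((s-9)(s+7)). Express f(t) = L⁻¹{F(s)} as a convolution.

1/((s-9)(s+7)) = (1/(s-9))·(1/(s+7)) = L{e^(9t)}·L{e^(-7t)}. So f(t) = e^(9t)*e^(-7t) = ∫₀ᵗ e^(9τ)·e^(-7(t-τ)) dτ

Final answer: ∫₀ᵗ e^(9τ)·e^(-7(t-τ)) dτ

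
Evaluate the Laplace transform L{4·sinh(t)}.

L{sinh(ωt)} = ω/(s² - ω²), so L{sinh(t)} = 1/(s² - 1). Then L{4·sinh(t)} = 4·1/(s² - 1) = 4/(s² - 1)

Final answer: 4/(s² - 1)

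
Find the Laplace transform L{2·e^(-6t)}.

L{e^(at)} = 1/(s-a), so L{e^(-6t)} = 1/(s+6). Then L{2·e^(-6t)} = 2/(s+6)

Final answer: 2/(s+6)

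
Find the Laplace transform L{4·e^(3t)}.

L{e^(at)} = 1/(s-a), so L{e^(3t)} = 1/(s-3). Then L{4·e^(3t)} = 4/(s-3)

Final answer: 4/(s-3)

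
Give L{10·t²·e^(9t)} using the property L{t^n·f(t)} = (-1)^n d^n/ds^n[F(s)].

L{e^(9t)} = 1/(s-9). d/ds[1/(s-9)] = -1/(s-9)². d²/ds²[1/(s-9)] = 2/(s-9)³. So L{t²·e^(9t)} = (-1)² · 2/(s-9)³ = 2/(s-9)³. Then L{10·t²·e^(9t)} = 10·2/(s-9)³ = 20/(s-9)³

Final answer: 20/(s-9)³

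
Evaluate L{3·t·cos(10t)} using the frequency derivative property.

L{cos(10t)} = s/(s² + 100). Derivative: d/ds[s/(s² + 100)] = [(s² + 100) - s·2s]/(s² + 100)² = (100 - s²)/(s² + 100)². So L{t·cos(10t)} = -F'(s) = (s² - 100)/(s² + 100)². Then L{3·t·cos(10t)} = 3·(s² - 100)/(s² + 100)²

Final answer: 3·(s² - 100)/(s² + 100)²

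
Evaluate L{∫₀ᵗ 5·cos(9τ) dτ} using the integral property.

L{∫₀ᵗ f(τ)dτ} = F(s)/s with F(s) = 5s/(s² + 81), so the result is (5s/(s² + 81))/s = 5/(s² + 81)

Final answer: 5/(s² + 81)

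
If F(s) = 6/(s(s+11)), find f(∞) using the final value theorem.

f(∞) = lim_{s→0} s·6/(s(s+11)) = lim_{s→0} 6/(s+11) = 6/11 = 6/11

Final answer: 6/11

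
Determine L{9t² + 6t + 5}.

L{9t² + 6t + 5} = 9·2/s³ + 6/s² + 5/s = 18/s³ + 6/s² + 5/s

Final answer: 18/s³ + 6/s² + 5/s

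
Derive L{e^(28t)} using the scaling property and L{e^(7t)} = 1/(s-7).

Using L{f(at)} = (1/a)F(s/a) with a=4 and f(t) = e^(7t): L{e^(28t)} = (1/4) · 1/((s/4)-7) = (1/4) · 4/(s-28) = 1/(s-28)

Final answer: 1/(s-28)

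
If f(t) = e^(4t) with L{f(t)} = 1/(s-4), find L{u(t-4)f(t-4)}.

Time shift theorem: L{u(t-a)f(t-a)} = e^(-as)F(s). Here a=4, F(s) = 1/(s-4), so L{u(t-4)f(t-4)} = e^(-4s)·1/(s-4)

Final answer: e^(-4s)·1/(s-4)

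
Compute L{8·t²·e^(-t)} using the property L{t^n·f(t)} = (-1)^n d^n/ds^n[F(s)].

L{e^(-t)} = 1/(s+1). d/ds[1/(s+1)] = -1/(s+1)². d²/ds²[1/(s+1)] = 2/(s+1)³. So L{t²·e^(-t)} = (-1)² · 2/(s+1)³ = 2/(s+1)³. Then L{8·t²·e^(-t)} = 8·2/(s+1)³ = 16/(s+1)³

Final answer: 16/(s+1)³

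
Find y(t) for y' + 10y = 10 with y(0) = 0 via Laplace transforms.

sY + 10Y = 10/s. Y = 10/(s(s+10)). Partial fractions: Y = 1/s - 1/(s+10)

Final answer: y(t) = (1 - e^(-10t))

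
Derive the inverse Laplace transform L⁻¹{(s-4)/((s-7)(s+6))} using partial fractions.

Using partial fractions, f(t) = (3e^(7t) + 10e^(-6t))/13

Final answer: (3e^(7t) + 10e^(-6t))/13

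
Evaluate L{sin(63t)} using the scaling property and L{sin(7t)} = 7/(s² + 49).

Using L{f(at)} = (1/a)F(s/a) with a=9: L{sin(63t)} = (1/9) · 7/((s/9)² + 49) = (1/9) · 7·81/(s² + 3969) = 63/(s² + 3969)

Final answer: 63/(s² + 3969)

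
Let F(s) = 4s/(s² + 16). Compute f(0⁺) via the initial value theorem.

f(0⁺) = lim_{s→∞} s·4s/(s² + 16) = lim_{s→∞} 4s²/(s² + 16) = 4

Final answer: 4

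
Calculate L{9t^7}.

L{t^n} = n!/s^(n+1). So L{9t^7} = 9·7!/s^8 = 45360/s^8

Final answer: 45360/s^8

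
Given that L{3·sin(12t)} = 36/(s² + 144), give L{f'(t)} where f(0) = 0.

L{f'(t)} = s·F(s) - f(0) = s·36/(s² + 144) - 0 = 36s/(s² + 144)

Final answer: 36s/(s² + 144)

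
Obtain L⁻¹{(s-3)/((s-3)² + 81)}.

Using frequency shift: L⁻¹{(s-a)/((s-a)² + b²)} = e^(at)cos(bt). Here a=3, b=9

Final answer: e^(3t)·cos(9t)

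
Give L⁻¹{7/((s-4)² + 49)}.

Form: b/((s-a)² + b²) → e^(at)sin(bt). With a=4, b=7

Final answer: e^(4t)·sin(7t)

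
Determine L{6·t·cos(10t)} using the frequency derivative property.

L{cos(10t)} = s/(s² + 100). Derivative: d/ds[s/(s² + 100)] = [(s² + 100) - s·2s]/(s² + 100)² = (100 - s²)/(s² + 100)². So L{t·cos(10t)} = -F'(s) = (s² - 100)/(s² + 100)². Then L{6·t·cos(10t)} = 6·(s² - 100)/(s² + 100)²

Final answer: 6·(s² - 100)/(s² + 100)²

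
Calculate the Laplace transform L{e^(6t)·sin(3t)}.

L{e^(at)·sin(ωt)} = ω/((s-a)² + ω²), so L{e^(6t)·sin(3t)} = 3/((s-6)² + 9)

Final answer: 3/((s-6)² + 9)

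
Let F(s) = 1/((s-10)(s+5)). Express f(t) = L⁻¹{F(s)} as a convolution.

1/((s-10)(s+5)) = (1/(s-10))·(1/(s+5)) = L{e^(10t)}·L{e^(-5t)}. So f(t) = e^(10t)*e^(-5t) = ∫₀ᵗ e^(10τ)·e^(-5(t-τ)) dτ

Final answer: ∫₀ᵗ e^(10τ)·e^(-5(t-τ)) dτ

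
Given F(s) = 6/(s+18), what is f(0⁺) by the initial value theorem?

f(0⁺) = lim_{s→∞} s·6/(s+18) = lim_{s→∞} 6s/(s+18) = 6

Final answer: 6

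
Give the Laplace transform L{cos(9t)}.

L{cos(ωt)} = s/(s² + ω²), so L{cos(9t)} = s/(s² + 81)

Final answer: s/(s² + 81)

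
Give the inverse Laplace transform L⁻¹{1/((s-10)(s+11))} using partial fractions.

Decompose: A/(s-10) + B/(s+11). A = 1/21, B = -1/21. f(t) = (e^(10t) - e^(-11t))/21

Final answer: (e^(10t) - e^(-11t))/21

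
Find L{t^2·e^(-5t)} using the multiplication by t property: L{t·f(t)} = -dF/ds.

Using L{t^n·e^(at)} = n!/(s-a)^(n+1), L{t^2·e^(-5t)} = 2/(s+5)^3

Final answer: 2/(s+5)^3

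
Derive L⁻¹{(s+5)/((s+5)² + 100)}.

Using frequency shift: L⁻¹{(s-a)/((s-a)² + b²)} = e^(at)cos(bt). Here a=-5, b=10

Final answer: e^(-5t)·cos(10t)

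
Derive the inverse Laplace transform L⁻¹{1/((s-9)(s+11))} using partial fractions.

Decompose: A/(s-9) + B/(s+11). A = 1/20, B = -1/20. f(t) = (e^(9t) - e^(-11t))/20

Final answer: (e^(9t) - e^(-11t))/20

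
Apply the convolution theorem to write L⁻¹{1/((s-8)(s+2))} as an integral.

1/((s-8)(s+2)) = (1/(s-8))·(1/(s+2)) = L{e^(8t)}·L{e^(-2t)}. So f(t) = e^(8t)*e^(-2t) = ∫₀ᵗ e^(8τ)·e^(-2(t-τ)) dτ

Final answer: ∫₀ᵗ e^(8τ)·e^(-2(t-τ)) dτ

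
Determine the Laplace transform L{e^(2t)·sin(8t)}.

L{e^(at)·sin(ωt)} = ω/((s-a)² + ω²), so L{e^(2t)·sin(8t)} = 8/((s-2)² + 64)

Final answer: 8/((s-2)² + 64)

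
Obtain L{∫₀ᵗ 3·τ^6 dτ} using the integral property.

L{∫₀ᵗ f(τ)dτ} = F(s)/s with f(t) = 3t^6. F(s) = 2160/s^7, so L{∫₀ᵗ 3·τ^6 dτ} = (2160/s^7)/s = 2160/s^8. (Check: ∫₀ᵗ 3·τ^6 dτ = 3t^7/7.)

Final answer: 2160/s^8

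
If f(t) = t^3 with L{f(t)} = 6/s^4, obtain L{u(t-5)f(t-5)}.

Time shift theorem: L{u(t-a)f(t-a)} = e^(-as)F(s). Here a=5, F(s) = 6/s^4, so L{u(t-5)f(t-5)} = e^(-5s)·6/s^4

Final answer: e^(-5s)·6/s^4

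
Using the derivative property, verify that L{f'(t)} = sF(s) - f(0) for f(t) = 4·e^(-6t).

f'(t) = -24e^(-6t). Direct: L{f'(t)} = -24/(s+6). Property: s·4/(s+6) - 4 = (4s - 4(s+6))/(s+6) = -24/(s+6). ✓

Final answer: -24/(s+6)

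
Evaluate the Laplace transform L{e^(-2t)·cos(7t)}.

L{e^(at)·cos(ωt)} = (s-a)/((s-a)² + ω²), so L{e^(-2t)·cos(7t)} = (s+2)/((s+2)² + 49)

Final answer: (s+2)/((s+2)² + 49)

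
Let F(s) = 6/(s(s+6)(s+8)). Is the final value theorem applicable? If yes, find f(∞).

Poles of sF(s) = 6/((s+6)(s+8)) are at s = -6 and s = -8, both in the left half-plane. Theorem applies. f(∞) = lim_{s→0} sF(s) = 6/(6·8) = 1/8

Final answer: 1/8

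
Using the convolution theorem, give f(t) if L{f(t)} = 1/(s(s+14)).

1/(s(s+14)) = (1/s)·(1/(s+14)) = L{1}·L{e^(-14t)}. By convolution, f(t) = 1*e^(-14t) = ∫₀ᵗ 1·e^(-14τ) dτ = (1 - e^(-14t))/14

Final answer: (1 - e^(-14t))/14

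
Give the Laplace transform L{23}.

L{23} = 23 · L{1} = 23/s

Final answer: 23/s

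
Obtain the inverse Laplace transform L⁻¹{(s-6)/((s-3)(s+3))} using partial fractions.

Using partial fractions, f(t) = (-3e^(3t) + 9e^(-3t))/6

Final answer: (-3e^(3t) + 9e^(-3t))/6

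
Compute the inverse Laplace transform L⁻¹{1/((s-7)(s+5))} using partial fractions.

Decompose: A/(s-7) + B/(s+5). A = 1/12, B = -1/12. f(t) = (e^(7t) - e^(-5t))/12

Final answer: (e^(7t) - e^(-5t))/12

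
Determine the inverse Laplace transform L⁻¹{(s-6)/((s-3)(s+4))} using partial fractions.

Using partial fractions, f(t) = (-3e^(3t) + 10e^(-4t))/7

Final answer: (-3e^(3t) + 10e^(-4t))/7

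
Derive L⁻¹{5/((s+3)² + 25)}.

Form: b/((s-a)² + b²) → e^(at)sin(bt). With a=-3, b=5

Final answer: e^(-3t)·sin(5t)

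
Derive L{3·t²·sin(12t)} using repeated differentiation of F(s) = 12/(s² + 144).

F(s) = 12/(s² + 144). F'(s) = -24s/(s² + 144)². F''(s) = -24(144 - 3s²)/(s² + 144)³ = (72s² - 3456)/(s² + 144)³. So L{t²·sin(12t)} = (-1)² F''(s) = (72s² - 3456)/(s² + 144)³. Then L{3·t²·sin(12t)} = 3·(72s² - 3456)/(s² + 144)³ = (216s² - 10368)/(s² + 144)³

Final answer: (216s² - 10368)/(s² + 144)³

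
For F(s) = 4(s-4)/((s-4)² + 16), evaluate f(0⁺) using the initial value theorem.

f(0⁺) = lim_{s→∞} sF(s) = lim_{s→∞} 4s(s-4)/((s-4)² + 16) = 4

Final answer: 4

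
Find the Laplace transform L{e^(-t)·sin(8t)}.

L{e^(at)·sin(ωt)} = ω/((s-a)² + ω²), so L{e^(-t)·sin(8t)} = 8/((s+1)² + 64)

Final answer: 8/((s+1)² + 64)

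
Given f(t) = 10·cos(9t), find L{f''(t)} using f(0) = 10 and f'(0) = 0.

F(s) = 10s/(s² + 81). L{f''(t)} = s²F(s) - sf(0) - f'(0) = 10s³/(s² + 81) - 10s = (10s³ - 10s(s² + 81))/(s² + 81) = -810s/(s² + 81)

Final answer: -810s/(s² + 81)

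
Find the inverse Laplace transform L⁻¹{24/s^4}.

L⁻¹{n!/s^(n+1)} = t^n with n=3. So L⁻¹{6/s^4} = t^3, and L⁻¹{24/s^4} = (24/6)·t^3 = 4·t^3

Final answer: 4·t^3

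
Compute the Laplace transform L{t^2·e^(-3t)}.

L{t^n·e^(at)} = n!/(s-a)^(n+1), so L{t^2·e^(-3t)} = 2/(s+3)^3

Final answer: 2/(s+3)^3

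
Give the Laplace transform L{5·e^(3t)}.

L{e^(at)} = 1/(s-a), so L{e^(3t)} = 1/(s-3). Then L{5·e^(3t)} = 5/(s-3)

Final answer: 5/(s-3)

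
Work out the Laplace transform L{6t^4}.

L{6t^4} = 6 · L{t^4} = 6 · 24/s^5 = 144/s^5

Final answer: 144/s^5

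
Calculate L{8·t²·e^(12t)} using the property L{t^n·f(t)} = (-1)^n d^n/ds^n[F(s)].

L{e^(12t)} = 1/(s-12). d/ds[1/(s-12)] = -1/(s-12)². d²/ds²[1/(s-12)] = 2/(s-12)³. So L{t²·e^(12t)} = (-1)² · 2/(s-12)³ = 2/(s-12)³. Then L{8·t²·e^(12t)} = 8·2/(s-12)³ = 16/(s-12)³

Final answer: 16/(s-12)³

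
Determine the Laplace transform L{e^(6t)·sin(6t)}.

L{e^(at)·sin(ωt)} = ω/((s-a)² + ω²), so L{e^(6t)·sin(6t)} = 6/((s-6)² + 36)

Final answer: 6/((s-6)² + 36)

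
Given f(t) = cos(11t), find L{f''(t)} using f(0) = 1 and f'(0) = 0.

F(s) = s/(s² + 121). L{f''(t)} = s²F(s) - sf(0) - f'(0) = s³/(s² + 121) - s = (s³ - s(s² + 121))/(s² + 121) = -121s/(s² + 121)

Final answer: -121s/(s² + 121)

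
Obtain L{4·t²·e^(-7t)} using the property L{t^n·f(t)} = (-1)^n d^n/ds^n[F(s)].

L{e^(-7t)} = 1/(s+7). d/ds[1/(s+7)] = -1/(s+7)². d²/ds²[1/(s+7)] = 2/(s+7)³. So L{t²·e^(-7t)} = (-1)² · 2/(s+7)³ = 2/(s+7)³. Then L{4·t²·e^(-7t)} = 4·2/(s+7)³ = 8/(s+7)³

Final answer: 8/(s+7)³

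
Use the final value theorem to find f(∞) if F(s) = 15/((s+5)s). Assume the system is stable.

f(∞) = lim_{s→0} sF(s) = lim_{s→0} 15/(s+5) = 3

Final answer: 3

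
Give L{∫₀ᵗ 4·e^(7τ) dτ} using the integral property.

L{∫₀ᵗ f(τ)dτ} = F(s)/s with F(s) = 4/(s-7), so L{∫₀ᵗ 4·e^(7τ) dτ} = 4/(s(s-7))

Final answer: 4/(s(s-7))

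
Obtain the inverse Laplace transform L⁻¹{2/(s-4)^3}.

L⁻¹{n!/(s-a)^(n+1)} = t^n·e^(at), so L⁻¹{2/(s-4)^3} = t^2·e^(4t)

Final answer: t^2·e^(4t)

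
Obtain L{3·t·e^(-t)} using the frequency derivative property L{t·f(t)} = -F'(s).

L{e^(-t)} = 1/(s+1). By frequency derivative: L{t·e^(-t)} = -d/ds[1/(s+1)] = -(-1)/(s+1)² = 1/(s+1)². Then L{3·t·e^(-t)} = 3·1/(s+1)² = 3/(s+1)²

Final answer: 3/(s+1)²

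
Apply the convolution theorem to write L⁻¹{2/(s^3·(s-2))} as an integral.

2/(s^3·(s-2)) = (2/s^3)·(1/(s-2)) = L{t^2}·L{e^(2t)}. So f(t) = t^2*e^(2t) = ∫₀ᵗ τ^2·e^(2(t-τ)) dτ

Final answer: ∫₀ᵗ τ^2·e^(2(t-τ)) dτ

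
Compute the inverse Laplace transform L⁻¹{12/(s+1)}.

L⁻¹{1/(s-a)} = e^(at), so L⁻¹{1/(s+1)} = e^(-t), and L⁻¹{12/(s+1)} = 12·e^(-t)

Final answer: 12·e^(-t)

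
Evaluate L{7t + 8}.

L{7t + 8} = 7·L{t} + 8·L{1} = 7/s² + 8/s

Final answer: 7/s² + 8/s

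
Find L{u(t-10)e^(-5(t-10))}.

u(t-a)f(t-a) with f(t)=e^(-5t). L{e^(-5t)} = 1/(s+5). By time shift: e^(-10s)/(s+5)

Final answer: e^(-10s)/(s+5)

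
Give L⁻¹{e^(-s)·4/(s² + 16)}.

L⁻¹{4/(s² + 16)} = sin(4t). By the time shift theorem, L⁻¹{e^(-as)F(s)} = u(t-a)f(t-a) with a=1, so L⁻¹{e^(-s)·4/(s² + 16)} = u(t-1)·sin(4(t-1))

Final answer: u(t-1)·sin(4(t-1))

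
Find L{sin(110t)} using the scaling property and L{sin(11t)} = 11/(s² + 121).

Using L{f(at)} = (1/a)F(s/a) with a=10: L{sin(110t)} = (1/10) · 11/((s/10)² + 121) = (1/10) · 11·100/(s² + 12100) = 110/(s² + 12100)

Final answer: 110/(s² + 12100)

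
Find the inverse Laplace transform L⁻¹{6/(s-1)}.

L⁻¹{1/(s-a)} = e^(at), so L⁻¹{1/(s-1)} = e^t, and L⁻¹{6/(s-1)} = 6·e^t

Final answer: 6·e^t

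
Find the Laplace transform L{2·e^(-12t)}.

L{e^(at)} = 1/(s-a), so L{e^(-12t)} = 1/(s+12). Then L{2·e^(-12t)} = 2/(s+12)

Final answer: 2/(s+12)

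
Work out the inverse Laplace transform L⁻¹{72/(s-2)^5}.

L⁻¹{n!/(s-a)^(n+1)} = t^n·e^(at) with n=4, a=2. So L⁻¹{24/(s-2)^5} = t^4·e^(2t), and L⁻¹{72/(s-2)^5} = (72/24)·t^4·e^(2t) = 3·t^4·e^(2t)

Final answer: 3·t^4·e^(2t)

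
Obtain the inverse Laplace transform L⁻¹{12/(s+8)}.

L⁻¹{1/(s-a)} = e^(at), so L⁻¹{1/(s+8)} = e^(-8t), and L⁻¹{12/(s+8)} = 12·e^(-8t)

Final answer: 12·e^(-8t)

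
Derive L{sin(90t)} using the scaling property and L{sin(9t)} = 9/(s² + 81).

Using L{f(at)} = (1/a)F(s/a) with a=10: L{sin(90t)} = (1/10) · 9/((s/10)² + 81) = (1/10) · 9·100/(s² + 8100) = 90/(s² + 8100)

Final answer: 90/(s² + 8100)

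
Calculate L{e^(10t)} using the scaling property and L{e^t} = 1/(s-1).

Using L{f(at)} = (1/a)F(s/a) with a=10 and f(t) = e^t: L{e^(10t)} = (1/10) · 1/((s/10)-1) = (1/10) · 10/(s-10) = 1/(s-10)

Final answer: 1/(s-10)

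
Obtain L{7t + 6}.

L{7t + 6} = 7·L{t} + 6·L{1} = 7/s² + 6/s

Final answer: 7/s² + 6/s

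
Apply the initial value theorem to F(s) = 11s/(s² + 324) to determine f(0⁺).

f(0⁺) = lim_{s→∞} s·11s/(s² + 324) = lim_{s→∞} 11s²/(s² + 324) = 11

Final answer: 11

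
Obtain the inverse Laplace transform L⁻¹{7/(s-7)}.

L⁻¹{1/(s-a)} = e^(at), so L⁻¹{1/(s-7)} = e^(7t), and L⁻¹{7/(s-7)} = 7·e^(7t)

Final answer: 7·e^(7t)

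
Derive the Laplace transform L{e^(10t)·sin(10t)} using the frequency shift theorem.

Frequency shift: L{e^(at)f(t)} = F(s-a). L{e^(10t)·sin(10t)} = 10/((s-10)² + 100)

Final answer: 10/((s-10)² + 100)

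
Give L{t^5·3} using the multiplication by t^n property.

L{3} = 3/s. d^1/ds^1[1/s] = -1/s². d^2/ds^2[1/s] = 2/s^3. d^3/ds^3[1/s] = -6/s^4. d^4/ds^4[1/s] = 24/s^5. d^5/ds^5[1/s] = -120/s^6. So L{t^5} = (-1)^{5}·-120/s^6 = 120/s^6. Then L{t^5·3} = 3·120/s^6 = 360/s^6

Final answer: 360/s^6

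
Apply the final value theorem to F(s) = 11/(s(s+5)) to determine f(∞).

f(∞) = lim_{s→0} s·11/(s(s+5)) = lim_{s→0} 11/(s+5) = 11/5 = 11/5

Final answer: 11/5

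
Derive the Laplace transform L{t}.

L{t^n} = n!/s^(n+1), so L{t} = 1/s^2

Final answer: 1/s^2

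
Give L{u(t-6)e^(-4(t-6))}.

u(t-a)f(t-a) with f(t)=e^(-4t). L{e^(-4t)} = 1/(s+4). By time shift: e^(-6s)/(s+4)

Final answer: e^(-6s)/(s+4)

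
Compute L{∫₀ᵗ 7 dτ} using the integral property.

L{∫₀ᵗ f(τ)dτ} = F(s)/s with f(t) = 7. F(s) = 7/s, so L{∫₀ᵗ 7 dτ} = (7/s)/s = 7/s². (Check: ∫₀ᵗ 7 dτ = 7t.)

Final answer: 7/s²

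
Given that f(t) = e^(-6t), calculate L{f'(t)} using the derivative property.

f(0) = 1, F(s) = 1/(s+6). L{f'(t)} = s·F(s) - f(0) = s/(s+6) - 1 = (s - (s+6))/(s+6) = -6/(s+6)

Final answer: -6/(s+6)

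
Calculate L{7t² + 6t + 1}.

L{7t² + 6t + 1} = 7·2/s³ + 6/s² + 1/s = 14/s³ + 6/s² + 1/s

Final answer: 14/s³ + 6/s² + 1/s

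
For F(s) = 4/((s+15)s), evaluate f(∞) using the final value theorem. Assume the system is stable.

f(∞) = lim_{s→0} sF(s) = lim_{s→0} 4/(s+15) = 4/15

Final answer: 4/15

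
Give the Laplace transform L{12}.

L{12} = 12 · L{1} = 12/s

Final answer: 12/s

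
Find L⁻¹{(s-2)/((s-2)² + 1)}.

Using frequency shift: L⁻¹{(s-a)/((s-a)² + b²)} = e^(at)cos(bt). Here a=2, b=1

Final answer: e^(2t)·cos(t)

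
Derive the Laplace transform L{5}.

L{5} = 5 · L{1} = 5/s

Final answer: 5/s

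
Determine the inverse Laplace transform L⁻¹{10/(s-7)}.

L⁻¹{1/(s-a)} = e^(at), so L⁻¹{1/(s-7)} = e^(7t), and L⁻¹{10/(s-7)} = 10·e^(7t)

Final answer: 10·e^(7t)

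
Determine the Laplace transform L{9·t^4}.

L{t^n} = n!/s^(n+1), so L{t^4} = 24/s^5. Then L{9·t^4} = 9·24/s^5 = 216/s^5

Final answer: 216/s^5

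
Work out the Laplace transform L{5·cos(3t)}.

L{cos(ωt)} = s/(s² + ω²), so L{cos(3t)} = s/(s² + 9). Then L{5·cos(3t)} = 5·s/(s² + 9) = 5s/(s² + 9)

Final answer: 5s/(s² + 9)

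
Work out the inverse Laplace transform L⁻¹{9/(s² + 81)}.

L⁻¹{9/(s² + 81)} = sin(9t)

Final answer: sin(9t)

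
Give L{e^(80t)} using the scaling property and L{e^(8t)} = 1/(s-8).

Using L{f(at)} = (1/a)F(s/a) with a=10 and f(t) = e^(8t): L{e^(80t)} = (1/10) · 1/((s/10)-8) = (1/10) · 10/(s-80) = 1/(s-80)

Final answer: 1/(s-80)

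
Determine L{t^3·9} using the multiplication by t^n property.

L{9} = 9/s. d^1/ds^1[1/s] = -1/s². d^2/ds^2[1/s] = 2/s^3. d^3/ds^3[1/s] = -6/s^4. So L{t^3} = (-1)^{3}·-6/s^4 = 6/s^4. Then L{t^3·9} = 9·6/s^4 = 54/s^4

Final answer: 54/s^4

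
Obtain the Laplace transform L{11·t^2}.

L{t^n} = n!/s^(n+1), so L{t^2} = 2/s^3. Then L{11·t^2} = 11·2/s^3 = 22/s^3

Final answer: 22/s^3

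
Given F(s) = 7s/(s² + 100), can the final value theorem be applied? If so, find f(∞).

The final value theorem requires all poles of sF(s) in the left half-plane. sF(s) = 7s²/(s² + 100) has poles at s = ±10i (imaginary axis). Theorem does NOT apply (oscillatory system).

Final answer: Not applicable (oscillatory)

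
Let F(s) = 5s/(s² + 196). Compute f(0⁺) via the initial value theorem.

f(0⁺) = lim_{s→∞} s·5s/(s² + 196) = lim_{s→∞} 5s²/(s² + 196) = 5

Final answer: 5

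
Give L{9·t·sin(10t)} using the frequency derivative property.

L{sin(10t)} = 10/(s² + 100). By L{t·f(t)} = -F'(s): -d/ds[10/(s² + 100)] = -(10)·(-2s)/(s² + 100)² = 20s/(s² + 100)². Then L{9·t·sin(10t)} = 9·20s/(s² + 100)² = 180s/(s² + 100)²

Final answer: 180s/(s² + 100)²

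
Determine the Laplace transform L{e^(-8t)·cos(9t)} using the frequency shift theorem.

Frequency shift: L{e^(at)f(t)} = F(s-a). L{e^(-8t)·cos(9t)} = (s+8)/((s+8)² + 81)

Final answer: (s+8)/((s+8)² + 81)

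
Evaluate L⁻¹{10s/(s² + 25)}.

This is the form c·s/(s² + a²) with a = 5, c = 10. L⁻¹ = 10·cos(5t)

Final answer: 10·cos(5t)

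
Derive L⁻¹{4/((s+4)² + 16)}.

Form: b/((s-a)² + b²) → e^(at)sin(bt). With a=-4, b=4

Final answer: e^(-4t)·sin(4t)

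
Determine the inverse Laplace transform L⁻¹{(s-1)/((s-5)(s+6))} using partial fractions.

Using partial fractions, f(t) = (4e^(5t) + 7e^(-6t))/11

Final answer: (4e^(5t) + 7e^(-6t))/11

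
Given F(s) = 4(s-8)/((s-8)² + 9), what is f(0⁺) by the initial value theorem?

f(0⁺) = lim_{s→∞} sF(s) = lim_{s→∞} 4s(s-8)/((s-8)² + 9) = 4

Final answer: 4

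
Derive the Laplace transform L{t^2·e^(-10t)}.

L{t^n·e^(at)} = n!/(s-a)^(n+1), so L{t^2·e^(-10t)} = 2/(s+10)^3

Final answer: 2/(s+10)^3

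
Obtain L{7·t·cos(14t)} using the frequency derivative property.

L{cos(14t)} = s/(s² + 196). Derivative: d/ds[s/(s² + 196)] = [(s² + 196) - s·2s]/(s² + 196)² = (196 - s²)/(s² + 196)². So L{t·cos(14t)} = -F'(s) = (s² - 196)/(s² + 196)². Then L{7·t·cos(14t)} = 7·(s² - 196)/(s² + 196)²

Final answer: 7·(s² - 196)/(s² + 196)²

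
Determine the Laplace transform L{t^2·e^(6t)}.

L{t^n·e^(at)} = n!/(s-a)^(n+1), so L{t^2·e^(6t)} = 2/(s-6)^3

Final answer: 2/(s-6)^3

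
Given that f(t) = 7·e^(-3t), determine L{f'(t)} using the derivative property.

f(0) = 7, F(s) = 7/(s+3). L{f'(t)} = s·F(s) - f(0) = 7s/(s+3) - 7 = (7s - 7(s+3))/(s+3) = -21/(s+3)

Final answer: -21/(s+3)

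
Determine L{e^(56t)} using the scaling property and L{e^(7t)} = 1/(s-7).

Using L{f(at)} = (1/a)F(s/a) with a=8 and f(t) = e^(7t): L{e^(56t)} = (1/8) · 1/((s/8)-7) = (1/8) · 8/(s-56) = 1/(s-56)

Final answer: 1/(s-56)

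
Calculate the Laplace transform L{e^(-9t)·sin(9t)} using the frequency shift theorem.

Frequency shift: L{e^(at)f(t)} = F(s-a). L{e^(-9t)·sin(9t)} = 9/((s+9)² + 81)

Final answer: 9/((s+9)² + 81)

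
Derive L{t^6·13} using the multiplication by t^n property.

L{13} = 13/s. d^1/ds^1[1/s] = -1/s². d^2/ds^2[1/s] = 2/s^3. d^3/ds^3[1/s] = -6/s^4. d^4/ds^4[1/s] = 24/s^5. d^5/ds^5[1/s] = -120/s^6. d^6/ds^6[1/s] = 720/s^7. So L{t^6} = (-1)^{6}·720/s^7 = 720/s^7. Then L{t^6·13} = 13·720/s^7 = 9360/s^7

Final answer: 9360/s^7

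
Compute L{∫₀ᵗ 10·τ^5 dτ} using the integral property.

L{∫₀ᵗ f(τ)dτ} = F(s)/s with f(t) = 10t^5. F(s) = 1200/s^6, so L{∫₀ᵗ 10·τ^5 dτ} = (1200/s^6)/s = 1200/s^7. (Check: ∫₀ᵗ 10·τ^5 dτ = 10t^6/6.)

Final answer: 1200/s^7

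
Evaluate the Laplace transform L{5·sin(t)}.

L{sin(ωt)} = ω/(s² + ω²), so L{sin(t)} = 1/(s² + 1). Then L{5·sin(t)} = 5·1/(s² + 1) = 5/(s² + 1)

Final answer: 5/(s² + 1)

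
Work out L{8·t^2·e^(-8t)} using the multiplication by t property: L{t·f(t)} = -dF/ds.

Using L{t^n·e^(at)} = n!/(s-a)^(n+1), L{t^2·e^(-8t)} = 2/(s+8)^3, so L{8·t^2·e^(-8t)} = 8·2/(s+8)^3 = 16/(s+8)^3

Final answer: 16/(s+8)^3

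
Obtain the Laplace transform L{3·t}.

L{t^n} = n!/s^(n+1), so L{t} = 1/s^2. Then L{3·t} = 3·1/s^2 = 3/s^2

Final answer: 3/s^2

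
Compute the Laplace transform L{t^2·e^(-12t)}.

L{t^n·e^(at)} = n!/(s-a)^(n+1), so L{t^2·e^(-12t)} = 2/(s+12)^3

Final answer: 2/(s+12)^3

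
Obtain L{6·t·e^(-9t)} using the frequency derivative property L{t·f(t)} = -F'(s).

L{e^(-9t)} = 1/(s+9). By frequency derivative: L{t·e^(-9t)} = -d/ds[1/(s+9)] = -(-1)/(s+9)² = 1/(s+9)². Then L{6·t·e^(-9t)} = 6·1/(s+9)² = 6/(s+9)²

Final answer: 6/(s+9)²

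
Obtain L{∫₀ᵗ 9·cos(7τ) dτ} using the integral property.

L{∫₀ᵗ f(τ)dτ} = F(s)/s with F(s) = 9s/(s² + 49), so the result is (9s/(s² + 49))/s = 9/(s² + 49)

Final answer: 9/(s² + 49)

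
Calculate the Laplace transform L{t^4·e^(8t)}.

L{t^n·e^(at)} = n!/(s-a)^(n+1), so L{t^4·e^(8t)} = 24/(s-8)^5

Final answer: 24/(s-8)^5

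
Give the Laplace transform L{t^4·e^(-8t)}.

L{t^n·e^(at)} = n!/(s-a)^(n+1), so L{t^4·e^(-8t)} = 24/(s+8)^5

Final answer: 24/(s+8)^5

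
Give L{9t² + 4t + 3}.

L{9t² + 4t + 3} = 9·2/s³ + 4/s² + 3/s = 18/s³ + 4/s² + 3/s

Final answer: 18/s³ + 4/s² + 3/s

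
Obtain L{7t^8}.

L{t^n} = n!/s^(n+1). So L{7t^8} = 7·8!/s^9 = 282240/s^9

Final answer: 282240/s^9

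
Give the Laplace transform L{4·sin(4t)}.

L{sin(ωt)} = ω/(s² + ω²), so L{sin(4t)} = 4/(s² + 16). Then L{4·sin(4t)} = 4·4/(s² + 16) = 16/(s² + 16)

Final answer: 16/(s² + 16)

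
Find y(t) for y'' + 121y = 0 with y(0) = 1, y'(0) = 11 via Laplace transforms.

L{y''} + 121L{y} = 0. s²Y - s - 11 + 121Y = 0. Y(s² + 121) = s + 11. Y = (s + 11)/(s² + 121). Inverting: y(t) = cos(11t) + sin(11t)

Final answer: y(t) = cos(11t) + sin(11t)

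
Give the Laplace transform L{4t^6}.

L{4t^6} = 4 · L{t^6} = 4 · 720/s^7 = 2880/s^7

Final answer: 2880/s^7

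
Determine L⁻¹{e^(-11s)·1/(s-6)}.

L⁻¹{1/(s-6)} = e^(6t). By the time shift theorem, L⁻¹{e^(-as)F(s)} = u(t-a)f(t-a) with a=11, so L⁻¹{e^(-11s)·1/(s-6)} = u(t-11)·e^(6(t-11))

Final answer: u(t-11)·e^(6(t-11))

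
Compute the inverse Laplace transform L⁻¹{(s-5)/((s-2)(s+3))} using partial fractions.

Using partial fractions, f(t) = (-3e^(2t) + 8e^(-3t))/5

Final answer: (-3e^(2t) + 8e^(-3t))/5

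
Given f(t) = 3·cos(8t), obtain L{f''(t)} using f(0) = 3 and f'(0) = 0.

F(s) = 3s/(s² + 64). L{f''(t)} = s²F(s) - sf(0) - f'(0) = 3s³/(s² + 64) - 3s = (3s³ - 3s(s² + 64))/(s² + 64) = -192s/(s² + 64)

Final answer: -192s/(s² + 64)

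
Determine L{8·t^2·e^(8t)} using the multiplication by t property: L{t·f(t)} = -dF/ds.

Using L{t^n·e^(at)} = n!/(s-a)^(n+1), L{t^2·e^(8t)} = 2/(s-8)^3, so L{8·t^2·e^(8t)} = 8·2/(s-8)^3 = 16/(s-8)^3

Final answer: 16/(s-8)^3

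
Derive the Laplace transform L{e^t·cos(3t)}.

L{e^(at)·cos(ωt)} = (s-a)/((s-a)² + ω²), so L{e^t·cos(3t)} = (s-1)/((s-1)² + 9)

Final answer: (s-1)/((s-1)² + 9)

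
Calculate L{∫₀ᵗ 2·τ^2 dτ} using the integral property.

L{∫₀ᵗ f(τ)dτ} = F(s)/s with f(t) = 2t^2. F(s) = 4/s^3, so L{∫₀ᵗ 2·τ^2 dτ} = (4/s^3)/s = 4/s^4. (Check: ∫₀ᵗ 2·τ^2 dτ = 2t^3/3.)

Final answer: 4/s^4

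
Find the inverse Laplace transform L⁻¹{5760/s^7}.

L⁻¹{n!/s^(n+1)} = t^n with n=6. So L⁻¹{720/s^7} = t^6, and L⁻¹{5760/s^7} = (5760/720)·t^6 = 8·t^6

Final answer: 8·t^6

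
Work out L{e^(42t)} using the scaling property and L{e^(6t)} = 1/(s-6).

Using L{f(at)} = (1/a)F(s/a) with a=7 and f(t) = e^(6t): L{e^(42t)} = (1/7) · 1/((s/7)-6) = (1/7) · 7/(s-42) = 1/(s-42)

Final answer: 1/(s-42)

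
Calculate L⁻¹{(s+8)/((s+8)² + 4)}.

Using frequency shift: L⁻¹{(s-a)/((s-a)² + b²)} = e^(at)cos(bt). Here a=-8, b=2

Final answer: e^(-8t)·cos(2t)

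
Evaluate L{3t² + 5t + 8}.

L{3t² + 5t + 8} = 3·2/s³ + 5/s² + 8/s = 6/s³ + 5/s² + 8/s

Final answer: 6/s³ + 5/s² + 8/s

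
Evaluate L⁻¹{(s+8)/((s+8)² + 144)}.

Using frequency shift: L⁻¹{(s-a)/((s-a)² + b²)} = e^(at)cos(bt). Here a=-8, b=12

Final answer: e^(-8t)·cos(12t)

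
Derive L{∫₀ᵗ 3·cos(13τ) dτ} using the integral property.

L{∫₀ᵗ f(τ)dτ} = F(s)/s with F(s) = 3s/(s² + 169), so the result is (3s/(s² + 169))/s = 3/(s² + 169)

Final answer: 3/(s² + 169)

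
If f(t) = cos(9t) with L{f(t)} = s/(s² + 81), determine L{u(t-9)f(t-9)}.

Time shift theorem: L{u(t-a)f(t-a)} = e^(-as)F(s). Here a=9, F(s) = s/(s² + 81), so L{u(t-9)f(t-9)} = e^(-9s)·s/(s² + 81)

Final answer: e^(-9s)·s/(s² + 81)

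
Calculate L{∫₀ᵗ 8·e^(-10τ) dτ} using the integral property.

L{∫₀ᵗ f(τ)dτ} = F(s)/s with F(s) = 8/(s+10), so L{∫₀ᵗ 8·e^(-10τ) dτ} = 8/(s(s+10))

Final answer: 8/(s(s+10))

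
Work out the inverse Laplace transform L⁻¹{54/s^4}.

L⁻¹{n!/s^(n+1)} = t^n with n=3. So L⁻¹{6/s^4} = t^3, and L⁻¹{54/s^4} = (54/6)·t^3 = 9·t^3

Final answer: 9·t^3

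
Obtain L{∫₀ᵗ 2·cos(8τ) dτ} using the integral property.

L{∫₀ᵗ f(τ)dτ} = F(s)/s with F(s) = 2s/(s² + 64), so the result is (2s/(s² + 64))/s = 2/(s² + 64)

Final answer: 2/(s² + 64)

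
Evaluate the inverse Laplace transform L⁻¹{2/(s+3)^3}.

L⁻¹{n!/(s-a)^(n+1)} = t^n·e^(at), so L⁻¹{2/(s+3)^3} = t^2·e^(-3t)

Final answer: t^2·e^(-3t)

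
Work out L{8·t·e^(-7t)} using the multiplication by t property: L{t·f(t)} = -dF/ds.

Using L{t^n·e^(at)} = n!/(s-a)^(n+1), L{t·e^(-7t)} = 1/(s+7)^2, so L{8·t·e^(-7t)} = 8·1/(s+7)^2 = 8/(s+7)^2

Final answer: 8/(s+7)^2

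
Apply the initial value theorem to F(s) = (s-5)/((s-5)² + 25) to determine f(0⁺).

f(0⁺) = lim_{s→∞} sF(s) = lim_{s→∞} s(s-5)/((s-5)² + 25) = 1

Final answer: 1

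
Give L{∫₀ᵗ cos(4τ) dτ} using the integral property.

L{∫₀ᵗ f(τ)dτ} = F(s)/s with F(s) = s/(s² + 16), so the result is (s/(s² + 16))/s = 1/(s² + 16)

Final answer: 1/(s² + 16)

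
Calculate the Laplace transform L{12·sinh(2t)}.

L{sinh(ωt)} = ω/(s² - ω²), so L{sinh(2t)} = 2/(s² - 4). Then L{12·sinh(2t)} = 12·2/(s² - 4) = 24/(s² - 4)

Final answer: 24/(s² - 4)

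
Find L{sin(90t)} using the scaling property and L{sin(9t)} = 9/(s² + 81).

Using L{f(at)} = (1/a)F(s/a) with a=10: L{sin(90t)} = (1/10) · 9/((s/10)² + 81) = (1/10) · 9·100/(s² + 8100) = 90/(s² + 8100)

Final answer: 90/(s² + 8100)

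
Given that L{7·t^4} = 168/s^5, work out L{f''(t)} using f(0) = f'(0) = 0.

L{f''(t)} = s²F(s) - sf(0) - f'(0) = s²·168/s^5 - 0 - 0 = 168/s^3

Final answer: 168/s^3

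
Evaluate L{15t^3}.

L{t^n} = n!/s^(n+1). So L{15t^3} = 15·3!/s^4 = 90/s^4

Final answer: 90/s^4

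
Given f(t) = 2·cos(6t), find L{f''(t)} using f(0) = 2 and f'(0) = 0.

F(s) = 2s/(s² + 36). L{f''(t)} = s²F(s) - sf(0) - f'(0) = 2s³/(s² + 36) - 2s = (2s³ - 2s(s² + 36))/(s² + 36) = -72s/(s² + 36)

Final answer: -72s/(s² + 36)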